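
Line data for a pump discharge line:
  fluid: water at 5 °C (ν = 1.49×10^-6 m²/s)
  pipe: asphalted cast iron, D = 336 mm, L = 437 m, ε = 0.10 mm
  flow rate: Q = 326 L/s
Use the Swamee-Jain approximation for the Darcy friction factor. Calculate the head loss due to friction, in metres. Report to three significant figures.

V = 4Q/(πD²) = 4·0.326/(π·0.336²) = 3.677 m/s
Re = VD/ν = 3.677·0.336/1.49×10^-6 = 8.29×10^5 → turbulent
ε/D = 0.10/336 = 2.98×10^-4
Swamee-Jain: f = 0.01587
h_f = f(L/D)V²/(2g) = 0.01587·(437/0.336)·3.677²/(2·9.81) = 14.22 m

h_f ≈ 14.2 m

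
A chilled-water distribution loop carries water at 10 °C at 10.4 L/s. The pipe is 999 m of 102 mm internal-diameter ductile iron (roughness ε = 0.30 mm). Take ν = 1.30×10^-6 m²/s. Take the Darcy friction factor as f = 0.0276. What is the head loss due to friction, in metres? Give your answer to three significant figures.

h_f ≈ 22.3 m

V = 4Q/(πD²) = 4·0.0104/(π·0.102²) = 1.273 m/s
h_f = f(L/D)V²/(2g) = 0.02760·(999/0.102)·1.273²/(2·9.81) = 22.32 m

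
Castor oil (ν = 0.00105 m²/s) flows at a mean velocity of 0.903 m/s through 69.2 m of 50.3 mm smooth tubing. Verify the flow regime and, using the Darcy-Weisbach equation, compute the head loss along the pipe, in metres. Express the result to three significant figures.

h_f ≈ 84.6 m

Re = VD/ν = 0.903·0.05030/0.00105 = 43.3 → laminar (Re < 2300)
f = 64/Re = 1.479
h_f = f(L/D)V²/(2g) = 1.479·(69.2/0.05030)·0.903²/(2·9.81) = 84.59 m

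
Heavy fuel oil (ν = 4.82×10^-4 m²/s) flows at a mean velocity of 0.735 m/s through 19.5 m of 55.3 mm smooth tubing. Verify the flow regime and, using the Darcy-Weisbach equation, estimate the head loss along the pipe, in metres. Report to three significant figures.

Re = VD/ν = 0.735·0.05530/4.82×10^-4 = 84.3 → laminar (Re < 2300)
f = 64/Re = 0.7590
h_f = f(L/D)V²/(2g) = 0.7590·(19.5/0.05530)·0.735²/(2·9.81) = 7.369 m

h_f ≈ 7.37 m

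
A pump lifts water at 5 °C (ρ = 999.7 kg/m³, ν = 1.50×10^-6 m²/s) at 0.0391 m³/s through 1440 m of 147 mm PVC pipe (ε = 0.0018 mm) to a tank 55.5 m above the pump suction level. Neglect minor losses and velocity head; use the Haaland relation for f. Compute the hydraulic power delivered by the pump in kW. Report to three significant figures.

P_hyd ≈ 36.7 kW

V = 4Q/(πD²) = 2.304 m/s; Re = 2.26×10^5; ε/D = 1.22×10^-5; f = 0.01522
h_f = f(L/D)V²/2g = 40.33 m
Total head H = z + h_f = 55.5 + 40.33 = 95.83 m
P_hyd = ρgQH = 999.7·9.81·0.0391·95.83 = 36.75 kW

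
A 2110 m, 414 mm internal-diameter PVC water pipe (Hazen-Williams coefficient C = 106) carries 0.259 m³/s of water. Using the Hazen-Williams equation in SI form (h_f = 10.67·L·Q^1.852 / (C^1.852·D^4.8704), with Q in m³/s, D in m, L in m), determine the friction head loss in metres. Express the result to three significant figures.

h_f = 10.67·2110·0.259^1.852 / (106^1.852·0.414^4.8704) = 24.01 m

h_f ≈ 24.0 m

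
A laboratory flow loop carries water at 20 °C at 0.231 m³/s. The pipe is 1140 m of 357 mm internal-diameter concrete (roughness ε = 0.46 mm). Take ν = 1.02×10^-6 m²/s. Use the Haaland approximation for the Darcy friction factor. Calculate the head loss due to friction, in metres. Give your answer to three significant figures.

V = 4Q/(πD²) = 4·0.231/(π·0.357²) = 2.308 m/s
Re = VD/ν = 2.308·0.357/1.02×10^-6 = 8.08×10^5 → turbulent
ε/D = 0.46/357 = 0.00129
Haaland: f = 0.02122
h_f = f(L/D)V²/(2g) = 0.02122·(1140/0.357)·2.308²/(2·9.81) = 18.39 m

h_f ≈ 18.4 m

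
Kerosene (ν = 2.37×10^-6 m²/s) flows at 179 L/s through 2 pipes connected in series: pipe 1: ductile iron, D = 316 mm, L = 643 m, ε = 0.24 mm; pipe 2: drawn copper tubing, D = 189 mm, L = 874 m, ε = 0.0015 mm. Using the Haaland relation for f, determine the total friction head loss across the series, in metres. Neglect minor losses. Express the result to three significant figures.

H ≈ 136 m

Pipe 1: V = 2.282 m/s, Re = 3.04×10^5, ε/D = 7.59×10^-4, f = 0.01943, h_1 = f(L/D)V²/2g = 10.50 m
Pipe 2: V = 6.380 m/s, Re = 5.09×10^5, ε/D = 7.94×10^-6, f = 0.01311, h_2 = f(L/D)V²/2g = 125.8 m
Series → Q common, losses add: H = Σh = 136.3 m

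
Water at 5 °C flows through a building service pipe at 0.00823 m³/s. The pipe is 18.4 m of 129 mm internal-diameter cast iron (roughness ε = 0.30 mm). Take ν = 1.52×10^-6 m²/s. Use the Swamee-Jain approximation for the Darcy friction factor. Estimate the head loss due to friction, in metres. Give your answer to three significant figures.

V = 4Q/(πD²) = 4·0.00823/(π·0.129²) = 0.6297 m/s
Re = VD/ν = 0.6297·0.129/1.52×10^-6 = 5.34×10^4 → turbulent
ε/D = 0.30/129 = 0.00233
Swamee-Jain: f = 0.02735
h_f = f(L/D)V²/(2g) = 0.02735·(18.4/0.129)·0.6297²/(2·9.81) = 0.07884 m

h_f ≈ 0.0788 m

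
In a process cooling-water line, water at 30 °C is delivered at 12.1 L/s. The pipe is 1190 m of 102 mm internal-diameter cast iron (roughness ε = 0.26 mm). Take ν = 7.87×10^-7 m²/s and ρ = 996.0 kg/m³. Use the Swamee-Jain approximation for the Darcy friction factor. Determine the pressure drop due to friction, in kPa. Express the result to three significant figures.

V = 4Q/(πD²) = 4·0.0121/(π·0.102²) = 1.481 m/s
Re = VD/ν = 1.481·0.102/7.87×10^-7 = 1.92×10^5 → turbulent
ε/D = 0.26/102 = 0.00255
Swamee-Jain: f = 0.02597
h_f = f(L/D)V²/(2g) = 0.02597·(1190/0.102)·1.481²/(2·9.81) = 33.87 m
Δp = ρg·h_f = 996.0·9.81·33.87 = 330.9 kPa

Δp ≈ 331 kPa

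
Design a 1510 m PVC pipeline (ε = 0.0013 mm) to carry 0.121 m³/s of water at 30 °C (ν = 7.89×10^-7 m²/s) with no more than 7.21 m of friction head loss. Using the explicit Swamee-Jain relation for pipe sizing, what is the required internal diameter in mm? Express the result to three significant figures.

Swamee-Jain (Type III): D = 0.66·[ε^1.25·(LQ²/(gh_f))^4.75 + ν·Q^9.4·(L/(gh_f))^5.2]^0.04
LQ²/(gh_f) = 0.3126; L/(gh_f) = 21.35
Term 1 = ε^1.25·(…)^4.75 = 1.75×10^-10; Term 2 = ν·Q^9.4·(…)^5.2 = 1.54×10^-8
D = 0.66·(1.75×10^-10 + 1.54×10^-8)^0.04 = 0.3216 m = 322 mm
Check: V = 1.49 m/s, Re = 6.07×10^5, f = 0.01272, h_f = 6.76 m ≈ 7.21 m ✓

D ≈ 322 mm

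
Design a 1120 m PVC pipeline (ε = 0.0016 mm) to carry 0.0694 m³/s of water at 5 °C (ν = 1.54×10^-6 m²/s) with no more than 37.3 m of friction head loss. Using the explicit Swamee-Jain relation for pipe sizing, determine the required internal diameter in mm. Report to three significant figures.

Swamee-Jain (Type III): D = 0.66·[ε^1.25·(LQ²/(gh_f))^4.75 + ν·Q^9.4·(L/(gh_f))^5.2]^0.04
LQ²/(gh_f) = 0.01474; L/(gh_f) = 3.061
Term 1 = ε^1.25·(…)^4.75 = 1.14×10^-16; Term 2 = ν·Q^9.4·(…)^5.2 = 6.65×10^-15
D = 0.66·(1.14×10^-16 + 6.65×10^-15)^0.04 = 0.1790 m = 179 mm
Check: V = 2.76 m/s, Re = 3.21×10^5, f = 0.01431, h_f = 34.7 m ≈ 37.3 m ✓

D ≈ 179 mm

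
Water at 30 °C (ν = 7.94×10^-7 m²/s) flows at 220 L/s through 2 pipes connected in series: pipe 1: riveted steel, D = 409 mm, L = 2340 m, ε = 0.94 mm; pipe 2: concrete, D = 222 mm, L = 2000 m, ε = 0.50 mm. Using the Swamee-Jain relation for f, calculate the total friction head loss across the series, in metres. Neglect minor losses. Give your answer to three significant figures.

H ≈ 381 m

Pipe 1: V = 1.675 m/s, Re = 8.63×10^5, ε/D = 0.00230, f = 0.02458, h_1 = f(L/D)V²/2g = 20.10 m
Pipe 2: V = 5.684 m/s, Re = 1.59×10^6, ε/D = 0.00225, f = 0.02434, h_2 = f(L/D)V²/2g = 361.0 m
Series → Q common, losses add: H = Σh = 381.1 m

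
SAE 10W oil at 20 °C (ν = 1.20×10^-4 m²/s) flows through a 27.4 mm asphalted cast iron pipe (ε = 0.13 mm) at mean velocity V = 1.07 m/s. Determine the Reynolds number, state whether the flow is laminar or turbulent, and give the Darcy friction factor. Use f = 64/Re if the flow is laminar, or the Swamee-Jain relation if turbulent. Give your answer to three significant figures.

Re ≈ 244; laminar; f = 64/Re ≈ 0.262

Re = VD/ν = 1.070·0.0274/1.20×10^-4 = 244
Re < 2300 → laminar → f = 64/Re = 0.2620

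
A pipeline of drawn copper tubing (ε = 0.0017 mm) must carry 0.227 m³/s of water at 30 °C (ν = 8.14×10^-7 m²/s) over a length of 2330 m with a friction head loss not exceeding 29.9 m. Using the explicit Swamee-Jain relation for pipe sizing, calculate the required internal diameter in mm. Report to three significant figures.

Swamee-Jain (Type III): D = 0.66·[ε^1.25·(LQ²/(gh_f))^4.75 + ν·Q^9.4·(L/(gh_f))^5.2]^0.04
LQ²/(gh_f) = 0.4093; L/(gh_f) = 7.944
Term 1 = ε^1.25·(…)^4.75 = 8.82×10^-10; Term 2 = ν·Q^9.4·(…)^5.2 = 3.45×10^-8
D = 0.66·(8.82×10^-10 + 3.45×10^-8)^0.04 = 0.3323 m = 332 mm
Check: V = 2.62 m/s, Re = 1.07×10^6, f = 0.01161, h_f = 28.4 m ≈ 29.9 m ✓

D ≈ 332 mm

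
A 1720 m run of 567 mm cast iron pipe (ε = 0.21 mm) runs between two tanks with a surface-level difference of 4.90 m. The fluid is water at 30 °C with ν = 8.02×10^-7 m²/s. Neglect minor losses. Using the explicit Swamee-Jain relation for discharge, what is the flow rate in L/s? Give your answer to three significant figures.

Q ≈ 353 L/s

Swamee-Jain (Type II): Q = -0.965·√(gD⁵h_f/L)·ln[ε/(3.7D) + √(3.17ν²L/(gD³h_f))]
√(gD⁵h_f/L) = √(9.81·0.567⁵·4.90/1720) = 0.04047
ε/(3.7D) = 1.00×10^-4; √(3.17ν²L/(gD³h_f)) = 2.00×10^-5
Q = -0.965·0.04047·ln(1.201×10^-4) = 0.3525 m³/s
Check: V = 1.40 m/s, Re = 9.87×10^5, f = 0.01636, h_f = 4.93 m ≈ 4.90 m ✓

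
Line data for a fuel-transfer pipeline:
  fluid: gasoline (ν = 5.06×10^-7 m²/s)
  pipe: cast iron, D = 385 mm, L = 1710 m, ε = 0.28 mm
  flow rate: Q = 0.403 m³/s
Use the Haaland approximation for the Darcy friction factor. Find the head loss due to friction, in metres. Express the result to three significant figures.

h_f ≈ 49.8 m

V = 4Q/(πD²) = 4·0.403/(π·0.385²) = 3.462 m/s
Re = VD/ν = 3.462·0.385/5.06×10^-7 = 2.63×10^6 → turbulent
ε/D = 0.28/385 = 7.27×10^-4
Haaland: f = 0.01836
h_f = f(L/D)V²/(2g) = 0.01836·(1710/0.385)·3.462²/(2·9.81) = 49.82 m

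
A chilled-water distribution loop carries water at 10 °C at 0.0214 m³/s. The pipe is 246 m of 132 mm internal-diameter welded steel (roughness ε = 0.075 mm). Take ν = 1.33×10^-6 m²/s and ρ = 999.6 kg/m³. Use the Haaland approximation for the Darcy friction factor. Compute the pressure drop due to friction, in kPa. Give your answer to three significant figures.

Δp ≈ 44.2 kPa

V = 4Q/(πD²) = 4·0.0214/(π·0.132²) = 1.564 m/s
Re = VD/ν = 1.564·0.132/1.33×10^-6 = 1.55×10^5 → turbulent
ε/D = 0.075/132 = 5.68×10^-4
Haaland: f = 0.01941
h_f = f(L/D)V²/(2g) = 0.01941·(246/0.132)·1.564²/(2·9.81) = 4.509 m
Δp = ρg·h_f = 999.6·9.81·4.509 = 44.21 kPa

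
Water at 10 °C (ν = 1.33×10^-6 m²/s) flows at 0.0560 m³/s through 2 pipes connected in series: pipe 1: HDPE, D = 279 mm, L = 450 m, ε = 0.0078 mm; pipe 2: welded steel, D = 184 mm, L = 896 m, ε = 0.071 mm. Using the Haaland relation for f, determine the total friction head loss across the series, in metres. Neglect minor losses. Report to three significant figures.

Pipe 1: V = 0.9160 m/s, Re = 1.92×10^5, ε/D = 2.80×10^-5, f = 0.01579, h_1 = f(L/D)V²/2g = 1.089 m
Pipe 2: V = 2.106 m/s, Re = 2.91×10^5, ε/D = 3.86×10^-4, f = 0.01742, h_2 = f(L/D)V²/2g = 19.17 m
Series → Q common, losses add: H = Σh = 20.26 m

H ≈ 20.3 m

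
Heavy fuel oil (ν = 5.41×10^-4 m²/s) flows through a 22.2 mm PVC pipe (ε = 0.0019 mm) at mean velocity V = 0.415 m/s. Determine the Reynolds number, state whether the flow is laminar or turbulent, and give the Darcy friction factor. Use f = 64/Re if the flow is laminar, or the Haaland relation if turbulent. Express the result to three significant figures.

Re = VD/ν = 0.4150·0.0222/5.41×10^-4 = 17.0
Re < 2300 → laminar → f = 64/Re = 3.758

Re ≈ 17.0; laminar; f = 64/Re ≈ 3.76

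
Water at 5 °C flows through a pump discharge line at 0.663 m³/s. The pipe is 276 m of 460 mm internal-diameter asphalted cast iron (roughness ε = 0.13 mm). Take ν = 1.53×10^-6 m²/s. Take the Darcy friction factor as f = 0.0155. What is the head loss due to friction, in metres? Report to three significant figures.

h_f ≈ 7.54 m

V = 4Q/(πD²) = 4·0.663/(π·0.460²) = 3.989 m/s
h_f = f(L/D)V²/(2g) = 0.01550·(276/0.460)·3.989²/(2·9.81) = 7.544 m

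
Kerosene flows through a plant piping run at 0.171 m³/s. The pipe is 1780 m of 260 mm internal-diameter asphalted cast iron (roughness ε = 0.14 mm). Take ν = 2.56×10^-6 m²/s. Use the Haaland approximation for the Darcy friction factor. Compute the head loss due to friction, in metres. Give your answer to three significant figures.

V = 4Q/(πD²) = 4·0.171/(π·0.260²) = 3.221 m/s
Re = VD/ν = 3.221·0.260/2.56×10^-6 = 3.27×10^5 → turbulent
ε/D = 0.14/260 = 5.38×10^-4
Haaland: f = 0.01820
h_f = f(L/D)V²/(2g) = 0.01820·(1780/0.260)·3.221²/(2·9.81) = 65.87 m

h_f ≈ 65.9 m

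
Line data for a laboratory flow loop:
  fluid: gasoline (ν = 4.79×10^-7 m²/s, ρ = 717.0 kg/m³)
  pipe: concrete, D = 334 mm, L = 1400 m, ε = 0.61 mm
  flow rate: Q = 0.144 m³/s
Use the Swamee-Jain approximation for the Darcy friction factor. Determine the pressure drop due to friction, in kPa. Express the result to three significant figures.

V = 4Q/(πD²) = 4·0.144/(π·0.334²) = 1.644 m/s
Re = VD/ν = 1.644·0.334/4.79×10^-7 = 1.15×10^6 → turbulent
ε/D = 0.61/334 = 0.00183
Swamee-Jain: f = 0.02311
h_f = f(L/D)V²/(2g) = 0.02311·(1400/0.334)·1.644²/(2·9.81) = 13.34 m
Δp = ρg·h_f = 717.0·9.81·13.34 = 93.80 kPa

Δp ≈ 93.8 kPa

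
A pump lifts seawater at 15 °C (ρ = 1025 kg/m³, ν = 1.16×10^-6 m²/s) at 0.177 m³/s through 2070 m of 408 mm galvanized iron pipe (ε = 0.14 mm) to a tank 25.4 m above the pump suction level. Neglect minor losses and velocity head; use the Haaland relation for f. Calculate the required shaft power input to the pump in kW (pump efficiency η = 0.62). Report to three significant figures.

P_shaft ≈ 95.4 kW

V = 4Q/(πD²) = 1.354 m/s; Re = 4.76×10^5; ε/D = 3.43×10^-4; f = 0.01654
h_f = f(L/D)V²/2g = 7.839 m
Total head H = z + h_f = 25.4 + 7.839 = 33.24 m
P_hyd = ρgQH = 1025·9.81·0.177·33.24 = 59.16 kW
P_shaft = P_hyd/η = 59.16/0.62 = 95.42 kW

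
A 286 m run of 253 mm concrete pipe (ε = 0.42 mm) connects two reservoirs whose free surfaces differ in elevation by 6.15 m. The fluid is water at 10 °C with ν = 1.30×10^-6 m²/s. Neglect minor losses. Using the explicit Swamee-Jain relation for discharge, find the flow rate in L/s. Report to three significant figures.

Swamee-Jain (Type II): Q = -0.965·√(gD⁵h_f/L)·ln[ε/(3.7D) + √(3.17ν²L/(gD³h_f))]
√(gD⁵h_f/L) = √(9.81·0.253⁵·6.15/286) = 0.01479
ε/(3.7D) = 4.49×10^-4; √(3.17ν²L/(gD³h_f)) = 3.96×10^-5
Q = -0.965·0.01479·ln(4.883×10^-4) = 0.1088 m³/s
Check: V = 2.16 m/s, Re = 4.21×10^5, f = 0.02292, h_f = 6.19 m ≈ 6.15 m ✓

Q ≈ 109 L/s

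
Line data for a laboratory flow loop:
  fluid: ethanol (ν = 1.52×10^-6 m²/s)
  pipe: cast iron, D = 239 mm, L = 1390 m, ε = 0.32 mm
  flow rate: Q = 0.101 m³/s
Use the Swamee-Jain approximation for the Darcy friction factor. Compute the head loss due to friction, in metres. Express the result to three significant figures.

V = 4Q/(πD²) = 4·0.101/(π·0.239²) = 2.251 m/s
Re = VD/ν = 2.251·0.239/1.52×10^-6 = 3.54×10^5 → turbulent
ε/D = 0.32/239 = 0.00134
Swamee-Jain: f = 0.02193
h_f = f(L/D)V²/(2g) = 0.02193·(1390/0.239)·2.251²/(2·9.81) = 32.94 m

h_f ≈ 32.9 m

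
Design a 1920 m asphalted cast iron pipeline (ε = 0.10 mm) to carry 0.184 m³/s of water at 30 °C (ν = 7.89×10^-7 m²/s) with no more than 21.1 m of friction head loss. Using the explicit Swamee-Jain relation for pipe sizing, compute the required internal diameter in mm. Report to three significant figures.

D ≈ 337 mm

Swamee-Jain (Type III): D = 0.66·[ε^1.25·(LQ²/(gh_f))^4.75 + ν·Q^9.4·(L/(gh_f))^5.2]^0.04
LQ²/(gh_f) = 0.3140; L/(gh_f) = 9.276
Term 1 = ε^1.25·(…)^4.75 = 4.08×10^-8; Term 2 = ν·Q^9.4·(…)^5.2 = 1.04×10^-8
D = 0.66·(4.08×10^-8 + 1.04×10^-8)^0.04 = 0.3372 m = 337 mm
Check: V = 2.06 m/s, Re = 8.81×10^5, f = 0.01582, h_f = 19.5 m ≈ 21.1 m ✓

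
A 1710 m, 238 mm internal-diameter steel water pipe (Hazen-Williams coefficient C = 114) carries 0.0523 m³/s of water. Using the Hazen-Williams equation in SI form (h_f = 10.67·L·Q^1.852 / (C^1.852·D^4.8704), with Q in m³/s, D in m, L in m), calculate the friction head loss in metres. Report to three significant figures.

h_f = 10.67·1710·0.0523^1.852 / (114^1.852·0.238^4.8704) = 13.02 m

h_f ≈ 13.0 m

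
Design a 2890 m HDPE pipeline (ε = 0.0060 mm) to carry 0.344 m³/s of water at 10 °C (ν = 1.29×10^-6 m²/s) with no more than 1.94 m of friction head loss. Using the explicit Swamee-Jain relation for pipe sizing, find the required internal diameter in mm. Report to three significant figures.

Swamee-Jain (Type III): D = 0.66·[ε^1.25·(LQ²/(gh_f))^4.75 + ν·Q^9.4·(L/(gh_f))^5.2]^0.04
LQ²/(gh_f) = 17.97; L/(gh_f) = 151.9
Term 1 = ε^1.25·(…)^4.75 = 0.270; Term 2 = ν·Q^9.4·(…)^5.2 = 12.5
D = 0.66·(0.270 + 12.5)^0.04 = 0.7308 m = 731 mm
Check: V = 0.820 m/s, Re = 4.65×10^5, f = 0.01339, h_f = 1.81 m ≈ 1.94 m ✓

D ≈ 731 mm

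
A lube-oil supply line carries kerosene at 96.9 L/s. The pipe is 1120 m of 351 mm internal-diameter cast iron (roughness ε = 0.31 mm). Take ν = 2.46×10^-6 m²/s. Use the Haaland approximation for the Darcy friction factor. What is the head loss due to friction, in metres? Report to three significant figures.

V = 4Q/(πD²) = 4·0.0969/(π·0.351²) = 1.001 m/s
Re = VD/ν = 1.001·0.351/2.46×10^-6 = 1.43×10^5 → turbulent
ε/D = 0.31/351 = 8.83×10^-4
Haaland: f = 0.02090
h_f = f(L/D)V²/(2g) = 0.02090·(1120/0.351)·1.001²/(2·9.81) = 3.409 m

h_f ≈ 3.41 m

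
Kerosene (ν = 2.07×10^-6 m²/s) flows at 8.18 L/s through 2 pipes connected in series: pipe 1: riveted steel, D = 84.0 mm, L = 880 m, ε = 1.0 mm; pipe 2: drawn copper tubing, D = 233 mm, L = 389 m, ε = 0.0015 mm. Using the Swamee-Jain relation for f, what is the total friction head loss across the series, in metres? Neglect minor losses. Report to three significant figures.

Pipe 1: V = 1.476 m/s, Re = 5.99×10^4, ε/D = 0.0119, f = 0.04147, h_1 = f(L/D)V²/2g = 48.25 m
Pipe 2: V = 0.1918 m/s, Re = 2.16×10^4, ε/D = 6.44×10^-6, f = 0.02534, h_2 = f(L/D)V²/2g = 0.07936 m
Series → Q common, losses add: H = Σh = 48.33 m

H ≈ 48.3 m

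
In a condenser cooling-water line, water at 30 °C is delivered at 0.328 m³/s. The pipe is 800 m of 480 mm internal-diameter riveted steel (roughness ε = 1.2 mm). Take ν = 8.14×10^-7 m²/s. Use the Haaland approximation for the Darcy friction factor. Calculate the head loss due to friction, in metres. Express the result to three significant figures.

V = 4Q/(πD²) = 4·0.328/(π·0.480²) = 1.813 m/s
Re = VD/ν = 1.813·0.480/8.14×10^-7 = 1.07×10^6 → turbulent
ε/D = 1.2/480 = 0.00250
Haaland: f = 0.02505
h_f = f(L/D)V²/(2g) = 0.02505·(800/0.480)·1.813²/(2·9.81) = 6.993 m

h_f ≈ 6.99 m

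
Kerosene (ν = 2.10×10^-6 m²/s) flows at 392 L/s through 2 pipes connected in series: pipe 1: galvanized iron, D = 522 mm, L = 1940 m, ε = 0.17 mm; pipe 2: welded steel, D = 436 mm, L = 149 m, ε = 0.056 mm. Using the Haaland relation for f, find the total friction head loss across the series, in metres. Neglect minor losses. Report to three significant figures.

Pipe 1: V = 1.832 m/s, Re = 4.55×10^5, ε/D = 3.26×10^-4, f = 0.01645, h_1 = f(L/D)V²/2g = 10.46 m
Pipe 2: V = 2.626 m/s, Re = 5.45×10^5, ε/D = 1.28×10^-4, f = 0.01445, h_2 = f(L/D)V²/2g = 1.735 m
Series → Q common, losses add: H = Σh = 12.19 m

H ≈ 12.2 m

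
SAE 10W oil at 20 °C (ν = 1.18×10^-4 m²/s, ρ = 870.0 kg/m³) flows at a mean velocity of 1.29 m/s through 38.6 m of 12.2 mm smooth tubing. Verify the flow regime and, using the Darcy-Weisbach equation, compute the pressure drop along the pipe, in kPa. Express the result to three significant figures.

Re = VD/ν = 1.29·0.01220/1.18×10^-4 = 133 → laminar (Re < 2300)
f = 64/Re = 0.4799
h_f = f(L/D)V²/(2g) = 0.4799·(38.6/0.01220)·1.29²/(2·9.81) = 128.8 m
Δp = ρg·h_f = 870.0·9.81·128.8 = 1099 kPa

Δp ≈ 1100 kPa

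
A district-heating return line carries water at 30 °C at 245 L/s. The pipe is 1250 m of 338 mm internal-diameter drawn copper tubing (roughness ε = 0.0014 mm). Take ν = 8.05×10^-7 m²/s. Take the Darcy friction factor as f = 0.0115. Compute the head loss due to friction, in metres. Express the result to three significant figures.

V = 4Q/(πD²) = 4·0.245/(π·0.338²) = 2.731 m/s
h_f = f(L/D)V²/(2g) = 0.01150·(1250/0.338)·2.731²/(2·9.81) = 16.16 m

h_f ≈ 16.2 m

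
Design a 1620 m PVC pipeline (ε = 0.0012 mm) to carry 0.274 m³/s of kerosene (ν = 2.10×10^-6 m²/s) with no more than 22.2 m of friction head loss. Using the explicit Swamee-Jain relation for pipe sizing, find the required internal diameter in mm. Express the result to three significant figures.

D ≈ 365 mm

Swamee-Jain (Type III): D = 0.66·[ε^1.25·(LQ²/(gh_f))^4.75 + ν·Q^9.4·(L/(gh_f))^5.2]^0.04
LQ²/(gh_f) = 0.5585; L/(gh_f) = 7.439
Term 1 = ε^1.25·(…)^4.75 = 2.50×10^-9; Term 2 = ν·Q^9.4·(…)^5.2 = 3.71×10^-7
D = 0.66·(2.50×10^-9 + 3.71×10^-7)^0.04 = 0.3651 m = 365 mm
Check: V = 2.62 m/s, Re = 4.55×10^5, f = 0.01336, h_f = 20.7 m ≈ 22.2 m ✓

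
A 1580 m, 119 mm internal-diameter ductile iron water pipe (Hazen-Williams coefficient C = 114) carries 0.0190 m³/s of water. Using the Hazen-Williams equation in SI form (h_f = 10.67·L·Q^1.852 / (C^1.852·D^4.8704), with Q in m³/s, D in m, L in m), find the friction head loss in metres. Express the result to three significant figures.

h_f = 10.67·1580·0.0190^1.852 / (114^1.852·0.119^4.8704) = 53.97 m

h_f ≈ 54.0 m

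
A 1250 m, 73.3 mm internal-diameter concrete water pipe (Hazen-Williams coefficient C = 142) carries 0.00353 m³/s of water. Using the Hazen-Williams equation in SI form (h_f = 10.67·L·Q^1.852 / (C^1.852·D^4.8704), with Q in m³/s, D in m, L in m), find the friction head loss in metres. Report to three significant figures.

h_f = 10.67·1250·0.00353^1.852 / (142^1.852·0.0733^4.8704) = 13.33 m

h_f ≈ 13.3 m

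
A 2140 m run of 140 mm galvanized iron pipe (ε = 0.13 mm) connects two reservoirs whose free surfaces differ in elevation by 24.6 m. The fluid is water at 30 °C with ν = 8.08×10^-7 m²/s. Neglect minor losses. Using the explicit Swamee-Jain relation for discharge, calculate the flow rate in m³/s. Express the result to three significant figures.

Q ≈ 0.0190 m³/s

Swamee-Jain (Type II): Q = -0.965·√(gD⁵h_f/L)·ln[ε/(3.7D) + √(3.17ν²L/(gD³h_f))]
√(gD⁵h_f/L) = √(9.81·0.140⁵·24.6/2140) = 0.002463
ε/(3.7D) = 2.51×10^-4; √(3.17ν²L/(gD³h_f)) = 8.18×10^-5
Q = -0.965·0.002463·ln(3.327×10^-4) = 0.01903 m³/s
Check: V = 1.24 m/s, Re = 2.14×10^5, f = 0.02082, h_f = 24.8 m ≈ 24.6 m ✓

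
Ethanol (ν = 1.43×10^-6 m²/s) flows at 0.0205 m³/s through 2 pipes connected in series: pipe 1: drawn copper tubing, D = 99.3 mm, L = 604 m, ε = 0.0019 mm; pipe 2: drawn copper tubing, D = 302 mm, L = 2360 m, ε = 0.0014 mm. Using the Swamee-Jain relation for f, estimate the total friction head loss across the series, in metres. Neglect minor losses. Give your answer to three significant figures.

Pipe 1: V = 2.647 m/s, Re = 1.84×10^5, ε/D = 1.91×10^-5, f = 0.01596, h_1 = f(L/D)V²/2g = 34.66 m
Pipe 2: V = 0.2862 m/s, Re = 6.04×10^4, ε/D = 4.64×10^-6, f = 0.01992, h_2 = f(L/D)V²/2g = 0.6499 m
Series → Q common, losses add: H = Σh = 35.31 m

H ≈ 35.3 m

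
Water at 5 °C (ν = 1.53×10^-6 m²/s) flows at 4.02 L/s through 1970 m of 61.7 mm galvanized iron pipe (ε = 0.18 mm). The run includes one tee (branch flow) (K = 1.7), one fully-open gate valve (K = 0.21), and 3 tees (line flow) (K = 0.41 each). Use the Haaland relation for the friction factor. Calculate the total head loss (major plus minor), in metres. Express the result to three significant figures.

V = 4Q/(πD²) = 1.345 m/s; V²/2g = 0.09214 m
Re = 5.42×10^4, ε/D = 0.00292 → f = 0.02812 (Haaland)
Major: h_f = f(L/D)·V²/2g = 0.02812·31929·0.09214 = 82.73 m
Minor: ΣK = 3.14; h_m = ΣK·V²/2g = 0.2893 m
Total H_L = 82.73 + 0.2893 = 83.02 m

H_L ≈ 83.0 m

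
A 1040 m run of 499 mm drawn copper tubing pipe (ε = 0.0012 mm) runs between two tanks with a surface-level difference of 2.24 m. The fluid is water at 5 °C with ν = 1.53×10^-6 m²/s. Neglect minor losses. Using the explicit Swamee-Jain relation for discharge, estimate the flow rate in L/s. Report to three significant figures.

Swamee-Jain (Type II): Q = -0.965·√(gD⁵h_f/L)·ln[ε/(3.7D) + √(3.17ν²L/(gD³h_f))]
√(gD⁵h_f/L) = √(9.81·0.499⁵·2.24/1040) = 0.02557
ε/(3.7D) = 6.50×10^-7; √(3.17ν²L/(gD³h_f)) = 5.32×10^-5
Q = -0.965·0.02557·ln(5.382×10^-5) = 0.2425 m³/s
Check: V = 1.24 m/s, Re = 4.04×10^5, f = 0.01364, h_f = 2.23 m ≈ 2.24 m ✓

Q ≈ 243 L/s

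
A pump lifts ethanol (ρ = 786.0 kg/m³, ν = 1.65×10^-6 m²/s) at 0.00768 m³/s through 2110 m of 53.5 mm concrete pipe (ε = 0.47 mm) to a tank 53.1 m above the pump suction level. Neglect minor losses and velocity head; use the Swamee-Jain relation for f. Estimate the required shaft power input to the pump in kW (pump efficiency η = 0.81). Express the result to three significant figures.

V = 4Q/(πD²) = 3.416 m/s; Re = 1.11×10^5; ε/D = 0.00879; f = 0.03712
h_f = f(L/D)V²/2g = 870.9 m
Total head H = z + h_f = 53.1 + 870.9 = 924.0 m
P_hyd = ρgQH = 786.0·9.81·0.00768·924.0 = 54.72 kW
P_shaft = P_hyd/η = 54.72/0.81 = 67.55 kW

P_shaft ≈ 67.6 kW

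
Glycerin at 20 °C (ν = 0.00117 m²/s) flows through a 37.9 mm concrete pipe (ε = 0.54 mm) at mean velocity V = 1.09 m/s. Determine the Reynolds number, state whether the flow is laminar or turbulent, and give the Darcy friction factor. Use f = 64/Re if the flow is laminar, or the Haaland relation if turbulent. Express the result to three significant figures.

Re = VD/ν = 1.090·0.0379/0.00117 = 35.3
Re < 2300 → laminar → f = 64/Re = 1.813

Re ≈ 35.3; laminar; f = 64/Re ≈ 1.81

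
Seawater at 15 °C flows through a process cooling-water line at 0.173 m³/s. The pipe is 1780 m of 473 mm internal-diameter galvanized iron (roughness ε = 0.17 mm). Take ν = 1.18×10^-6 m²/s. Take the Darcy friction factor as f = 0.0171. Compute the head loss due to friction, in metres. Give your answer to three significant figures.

V = 4Q/(πD²) = 4·0.173/(π·0.473²) = 0.9845 m/s
h_f = f(L/D)V²/(2g) = 0.01710·(1780/0.473)·0.9845²/(2·9.81) = 3.179 m

h_f ≈ 3.18 m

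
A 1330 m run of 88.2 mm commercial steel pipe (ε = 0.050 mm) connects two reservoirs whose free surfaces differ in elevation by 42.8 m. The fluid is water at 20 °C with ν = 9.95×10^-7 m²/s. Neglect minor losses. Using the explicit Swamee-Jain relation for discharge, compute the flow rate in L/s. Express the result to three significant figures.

Q ≈ 10.3 L/s

Swamee-Jain (Type II): Q = -0.965·√(gD⁵h_f/L)·ln[ε/(3.7D) + √(3.17ν²L/(gD³h_f))]
√(gD⁵h_f/L) = √(9.81·0.0882⁵·42.8/1330) = 0.001298
ε/(3.7D) = 1.53×10^-4; √(3.17ν²L/(gD³h_f)) = 1.20×10^-4
Q = -0.965·0.001298·ln(2.736×10^-4) = 0.01028 m³/s
Check: V = 1.68 m/s, Re = 1.49×10^5, f = 0.01980, h_f = 43.1 m ≈ 42.8 m ✓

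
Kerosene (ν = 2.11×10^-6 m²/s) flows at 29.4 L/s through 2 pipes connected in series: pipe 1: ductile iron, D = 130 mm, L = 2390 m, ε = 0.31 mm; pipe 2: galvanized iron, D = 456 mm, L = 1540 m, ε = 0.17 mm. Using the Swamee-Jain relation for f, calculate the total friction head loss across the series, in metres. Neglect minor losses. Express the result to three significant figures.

Pipe 1: V = 2.215 m/s, Re = 1.36×10^5, ε/D = 0.00238, f = 0.02590, h_1 = f(L/D)V²/2g = 119.1 m
Pipe 2: V = 0.1800 m/s, Re = 3.89×10^4, ε/D = 3.73×10^-4, f = 0.02324, h_2 = f(L/D)V²/2g = 0.1297 m
Series → Q common, losses add: H = Σh = 119.2 m

H ≈ 119 m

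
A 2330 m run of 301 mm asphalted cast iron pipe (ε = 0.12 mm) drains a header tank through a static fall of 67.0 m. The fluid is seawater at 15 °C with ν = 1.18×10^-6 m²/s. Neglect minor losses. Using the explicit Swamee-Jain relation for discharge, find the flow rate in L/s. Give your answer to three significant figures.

Swamee-Jain (Type II): Q = -0.965·√(gD⁵h_f/L)·ln[ε/(3.7D) + √(3.17ν²L/(gD³h_f))]
√(gD⁵h_f/L) = √(9.81·0.301⁵·67.0/2330) = 0.02640
ε/(3.7D) = 1.08×10^-4; √(3.17ν²L/(gD³h_f)) = 2.40×10^-5
Q = -0.965·0.02640·ln(1.317×10^-4) = 0.2276 m³/s
Check: V = 3.20 m/s, Re = 8.16×10^5, f = 0.01670, h_f = 67.4 m ≈ 67.0 m ✓

Q ≈ 228 L/s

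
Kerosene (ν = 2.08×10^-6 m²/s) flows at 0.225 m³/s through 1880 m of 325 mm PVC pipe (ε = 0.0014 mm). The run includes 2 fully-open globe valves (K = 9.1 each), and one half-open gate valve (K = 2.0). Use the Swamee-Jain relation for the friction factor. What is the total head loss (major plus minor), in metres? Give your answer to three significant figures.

V = 4Q/(πD²) = 2.712 m/s; V²/2g = 0.3749 m
Re = 4.24×10^5, ε/D = 4.31×10^-6 → f = 0.01355 (Swamee-Jain)
Major: h_f = f(L/D)·V²/2g = 0.01355·5785·0.3749 = 29.39 m
Minor: ΣK = 20.2; h_m = ΣK·V²/2g = 7.574 m
Total H_L = 29.39 + 7.574 = 36.96 m

H_L ≈ 37.0 m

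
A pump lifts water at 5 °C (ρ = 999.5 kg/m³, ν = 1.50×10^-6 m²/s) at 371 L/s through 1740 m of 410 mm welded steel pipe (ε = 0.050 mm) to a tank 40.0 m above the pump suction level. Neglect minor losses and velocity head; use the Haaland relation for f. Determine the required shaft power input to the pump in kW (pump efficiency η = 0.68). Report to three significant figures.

V = 4Q/(πD²) = 2.810 m/s; Re = 7.68×10^5; ε/D = 1.22×10^-4; f = 0.01392
h_f = f(L/D)V²/2g = 23.78 m
Total head H = z + h_f = 40.0 + 23.78 = 63.78 m
P_hyd = ρgQH = 999.5·9.81·0.371·63.78 = 232.0 kW
P_shaft = P_hyd/η = 232.0/0.68 = 341.2 kW

P_shaft ≈ 341 kW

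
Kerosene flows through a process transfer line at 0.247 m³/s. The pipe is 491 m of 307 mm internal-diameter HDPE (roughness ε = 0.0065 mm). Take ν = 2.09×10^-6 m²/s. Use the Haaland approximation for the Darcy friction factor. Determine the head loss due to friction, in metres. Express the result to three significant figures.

h_f ≈ 12.1 m

V = 4Q/(πD²) = 4·0.247/(π·0.307²) = 3.337 m/s
Re = VD/ν = 3.337·0.307/2.09×10^-6 = 4.90×10^5 → turbulent
ε/D = 0.0065/307 = 2.12×10^-5
Haaland: f = 0.01336
h_f = f(L/D)V²/(2g) = 0.01336·(491/0.307)·3.337²/(2·9.81) = 12.12 m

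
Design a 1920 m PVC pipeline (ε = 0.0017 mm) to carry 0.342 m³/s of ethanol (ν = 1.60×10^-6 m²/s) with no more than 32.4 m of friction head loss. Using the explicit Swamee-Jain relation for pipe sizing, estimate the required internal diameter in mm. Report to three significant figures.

D ≈ 376 mm

Swamee-Jain (Type III): D = 0.66·[ε^1.25·(LQ²/(gh_f))^4.75 + ν·Q^9.4·(L/(gh_f))^5.2]^0.04
LQ²/(gh_f) = 0.7065; L/(gh_f) = 6.041
Term 1 = ε^1.25·(…)^4.75 = 1.18×10^-8; Term 2 = ν·Q^9.4·(…)^5.2 = 7.68×10^-7
D = 0.66·(1.18×10^-8 + 7.68×10^-7)^0.04 = 0.3760 m = 376 mm
Check: V = 3.08 m/s, Re = 7.24×10^5, f = 0.01236, h_f = 30.5 m ≈ 32.4 m ✓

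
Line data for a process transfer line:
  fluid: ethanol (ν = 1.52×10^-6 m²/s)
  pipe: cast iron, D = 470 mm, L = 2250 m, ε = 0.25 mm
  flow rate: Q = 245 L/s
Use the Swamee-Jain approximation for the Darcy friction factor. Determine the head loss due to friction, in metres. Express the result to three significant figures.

h_f ≈ 8.81 m

V = 4Q/(πD²) = 4·0.245/(π·0.470²) = 1.412 m/s
Re = VD/ν = 1.412·0.470/1.52×10^-6 = 4.37×10^5 → turbulent
ε/D = 0.25/470 = 5.32×10^-4
Swamee-Jain: f = 0.01810
h_f = f(L/D)V²/(2g) = 0.01810·(2250/0.470)·1.412²/(2·9.81) = 8.805 m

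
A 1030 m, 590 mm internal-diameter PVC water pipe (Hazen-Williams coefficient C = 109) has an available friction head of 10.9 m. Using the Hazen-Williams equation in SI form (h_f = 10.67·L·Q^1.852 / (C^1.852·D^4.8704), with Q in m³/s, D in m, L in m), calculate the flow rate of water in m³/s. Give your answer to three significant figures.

Q ≈ 0.650 m³/s

Rearranging: Q = [h_f·C^1.852·D^4.8704 / (10.67·L)]^(1/1.852)
Q = [10.9·109^1.852·0.590^4.8704 / (10.67·1030)]^0.540 = 0.6501 m³/s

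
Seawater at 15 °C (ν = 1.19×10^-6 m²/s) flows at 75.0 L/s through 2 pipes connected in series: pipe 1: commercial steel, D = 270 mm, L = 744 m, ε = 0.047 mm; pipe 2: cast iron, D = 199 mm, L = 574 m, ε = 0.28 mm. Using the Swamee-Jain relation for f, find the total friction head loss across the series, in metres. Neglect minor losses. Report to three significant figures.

H ≈ 22.8 m

Pipe 1: V = 1.310 m/s, Re = 2.97×10^5, ε/D = 1.74×10^-4, f = 0.01611, h_1 = f(L/D)V²/2g = 3.883 m
Pipe 2: V = 2.411 m/s, Re = 4.03×10^5, ε/D = 0.00141, f = 0.02209, h_2 = f(L/D)V²/2g = 18.88 m
Series → Q common, losses add: H = Σh = 22.76 m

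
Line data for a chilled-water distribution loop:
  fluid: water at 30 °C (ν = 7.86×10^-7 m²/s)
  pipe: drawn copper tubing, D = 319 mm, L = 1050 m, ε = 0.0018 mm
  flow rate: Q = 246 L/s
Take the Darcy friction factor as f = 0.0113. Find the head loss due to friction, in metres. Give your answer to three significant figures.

V = 4Q/(πD²) = 4·0.246/(π·0.319²) = 3.078 m/s
h_f = f(L/D)V²/(2g) = 0.01130·(1050/0.319)·3.078²/(2·9.81) = 17.96 m

h_f ≈ 18.0 m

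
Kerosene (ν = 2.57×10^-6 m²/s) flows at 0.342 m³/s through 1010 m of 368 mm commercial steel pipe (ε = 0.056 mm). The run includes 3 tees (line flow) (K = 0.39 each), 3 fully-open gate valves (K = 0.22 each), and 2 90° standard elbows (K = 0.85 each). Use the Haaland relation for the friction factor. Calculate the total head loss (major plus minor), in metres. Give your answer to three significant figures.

H_L ≈ 23.5 m

V = 4Q/(πD²) = 3.215 m/s; V²/2g = 0.5270 m
Re = 4.60×10^5, ε/D = 1.52×10^-4 → f = 0.01494 (Haaland)
Major: h_f = f(L/D)·V²/2g = 0.01494·2745·0.5270 = 21.61 m
Minor: ΣK = 3.53; h_m = ΣK·V²/2g = 1.860 m
Total H_L = 21.61 + 1.860 = 23.47 m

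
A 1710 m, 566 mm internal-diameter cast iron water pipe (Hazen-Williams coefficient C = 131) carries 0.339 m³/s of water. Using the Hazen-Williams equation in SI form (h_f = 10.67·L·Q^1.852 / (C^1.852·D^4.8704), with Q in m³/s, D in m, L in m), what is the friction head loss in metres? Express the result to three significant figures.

h_f = 10.67·1710·0.339^1.852 / (131^1.852·0.566^4.8704) = 4.718 m

h_f ≈ 4.72 m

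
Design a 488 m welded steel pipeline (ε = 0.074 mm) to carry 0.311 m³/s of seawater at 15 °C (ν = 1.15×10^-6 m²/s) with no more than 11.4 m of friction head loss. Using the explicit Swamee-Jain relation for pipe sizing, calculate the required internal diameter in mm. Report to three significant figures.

D ≈ 353 mm

Swamee-Jain (Type III): D = 0.66·[ε^1.25·(LQ²/(gh_f))^4.75 + ν·Q^9.4·(L/(gh_f))^5.2]^0.04
LQ²/(gh_f) = 0.4221; L/(gh_f) = 4.364
Term 1 = ε^1.25·(…)^4.75 = 1.14×10^-7; Term 2 = ν·Q^9.4·(…)^5.2 = 4.17×10^-8
D = 0.66·(1.14×10^-7 + 4.17×10^-8)^0.04 = 0.3526 m = 353 mm
Check: V = 3.19 m/s, Re = 9.77×10^5, f = 0.01490, h_f = 10.7 m ≈ 11.4 m ✓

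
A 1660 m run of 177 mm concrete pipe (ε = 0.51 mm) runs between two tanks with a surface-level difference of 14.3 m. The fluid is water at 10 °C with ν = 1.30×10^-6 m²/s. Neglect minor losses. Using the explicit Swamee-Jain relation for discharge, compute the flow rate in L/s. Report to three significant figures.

Q ≈ 26.0 L/s

Swamee-Jain (Type II): Q = -0.965·√(gD⁵h_f/L)·ln[ε/(3.7D) + √(3.17ν²L/(gD³h_f))]
√(gD⁵h_f/L) = √(9.81·0.177⁵·14.3/1660) = 0.003832
ε/(3.7D) = 7.79×10^-4; √(3.17ν²L/(gD³h_f)) = 1.07×10^-4
Q = -0.965·0.003832·ln(8.857×10^-4) = 0.02599 m³/s
Check: V = 1.06 m/s, Re = 1.44×10^5, f = 0.02703, h_f = 14.4 m ≈ 14.3 m ✓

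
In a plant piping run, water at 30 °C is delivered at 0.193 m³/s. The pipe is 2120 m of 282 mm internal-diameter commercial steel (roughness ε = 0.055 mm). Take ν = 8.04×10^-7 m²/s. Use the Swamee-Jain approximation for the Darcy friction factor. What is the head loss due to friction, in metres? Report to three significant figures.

V = 4Q/(πD²) = 4·0.193/(π·0.282²) = 3.090 m/s
Re = VD/ν = 3.090·0.282/8.04×10^-7 = 1.08×10^6 → turbulent
ε/D = 0.055/282 = 1.95×10^-4
Swamee-Jain: f = 0.01465
h_f = f(L/D)V²/(2g) = 0.01465·(2120/0.282)·3.090²/(2·9.81) = 53.60 m

h_f ≈ 53.6 m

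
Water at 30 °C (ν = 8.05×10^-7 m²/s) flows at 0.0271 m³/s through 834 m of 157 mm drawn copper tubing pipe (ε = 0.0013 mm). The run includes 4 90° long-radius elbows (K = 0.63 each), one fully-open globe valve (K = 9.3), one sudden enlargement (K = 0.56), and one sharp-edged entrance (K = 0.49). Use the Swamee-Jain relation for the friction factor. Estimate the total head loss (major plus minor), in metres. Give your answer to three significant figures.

V = 4Q/(πD²) = 1.400 m/s; V²/2g = 0.09988 m
Re = 2.73×10^5, ε/D = 8.28×10^-6 → f = 0.01472 (Swamee-Jain)
Major: h_f = f(L/D)·V²/2g = 0.01472·5312·0.09988 = 7.812 m
Minor: ΣK = 12.9; h_m = ΣK·V²/2g = 1.285 m
Total H_L = 7.812 + 1.285 = 9.097 m

H_L ≈ 9.10 m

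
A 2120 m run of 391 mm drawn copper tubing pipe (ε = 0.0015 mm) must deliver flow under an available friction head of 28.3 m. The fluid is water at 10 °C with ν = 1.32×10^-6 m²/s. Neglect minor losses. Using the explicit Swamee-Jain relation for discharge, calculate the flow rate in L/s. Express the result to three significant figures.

Swamee-Jain (Type II): Q = -0.965·√(gD⁵h_f/L)·ln[ε/(3.7D) + √(3.17ν²L/(gD³h_f))]
√(gD⁵h_f/L) = √(9.81·0.391⁵·28.3/2120) = 0.03459
ε/(3.7D) = 1.04×10^-6; √(3.17ν²L/(gD³h_f)) = 2.66×10^-5
Q = -0.965·0.03459·ln(2.760×10^-5) = 0.3504 m³/s
Check: V = 2.92 m/s, Re = 8.65×10^5, f = 0.01198, h_f = 28.2 m ≈ 28.3 m ✓

Q ≈ 350 L/s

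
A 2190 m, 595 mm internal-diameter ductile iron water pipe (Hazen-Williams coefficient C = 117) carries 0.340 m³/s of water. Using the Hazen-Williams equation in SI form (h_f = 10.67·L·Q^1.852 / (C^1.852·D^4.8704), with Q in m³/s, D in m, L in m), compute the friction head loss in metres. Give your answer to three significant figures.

h_f ≈ 5.87 m

h_f = 10.67·2190·0.340^1.852 / (117^1.852·0.595^4.8704) = 5.872 m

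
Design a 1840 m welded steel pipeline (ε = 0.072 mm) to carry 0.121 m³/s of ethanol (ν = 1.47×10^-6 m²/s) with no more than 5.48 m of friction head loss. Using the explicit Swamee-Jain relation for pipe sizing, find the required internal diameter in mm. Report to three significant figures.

D ≈ 372 mm

Swamee-Jain (Type III): D = 0.66·[ε^1.25·(LQ²/(gh_f))^4.75 + ν·Q^9.4·(L/(gh_f))^5.2]^0.04
LQ²/(gh_f) = 0.5011; L/(gh_f) = 34.23
Term 1 = ε^1.25·(…)^4.75 = 2.49×10^-7; Term 2 = ν·Q^9.4·(…)^5.2 = 3.34×10^-7
D = 0.66·(2.49×10^-7 + 3.34×10^-7)^0.04 = 0.3717 m = 372 mm
Check: V = 1.12 m/s, Re = 2.82×10^5, f = 0.01637, h_f = 5.14 m ≈ 5.48 m ✓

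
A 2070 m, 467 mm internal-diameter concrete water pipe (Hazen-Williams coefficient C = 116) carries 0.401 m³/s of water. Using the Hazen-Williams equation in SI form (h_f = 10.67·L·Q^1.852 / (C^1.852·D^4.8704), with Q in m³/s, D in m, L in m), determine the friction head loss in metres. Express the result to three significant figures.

h_f ≈ 24.9 m

h_f = 10.67·2070·0.401^1.852 / (116^1.852·0.467^4.8704) = 24.91 m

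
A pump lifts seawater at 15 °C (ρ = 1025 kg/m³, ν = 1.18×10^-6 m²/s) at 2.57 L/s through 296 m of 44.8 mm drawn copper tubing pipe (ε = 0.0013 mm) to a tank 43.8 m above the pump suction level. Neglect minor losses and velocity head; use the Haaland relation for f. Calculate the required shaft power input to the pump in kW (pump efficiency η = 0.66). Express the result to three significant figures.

P_shaft ≈ 2.41 kW

V = 4Q/(πD²) = 1.630 m/s; Re = 6.19×10^4; ε/D = 2.90×10^-5; f = 0.01984
h_f = f(L/D)V²/2g = 17.76 m
Total head H = z + h_f = 43.8 + 17.76 = 61.56 m
P_hyd = ρgQH = 1025·9.81·0.00257·61.56 = 1.591 kW
P_shaft = P_hyd/η = 1.591/0.66 = 2.410 kW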